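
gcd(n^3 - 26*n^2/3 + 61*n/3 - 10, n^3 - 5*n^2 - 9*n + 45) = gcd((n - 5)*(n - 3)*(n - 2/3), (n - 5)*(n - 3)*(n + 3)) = n^2 - 8*n + 15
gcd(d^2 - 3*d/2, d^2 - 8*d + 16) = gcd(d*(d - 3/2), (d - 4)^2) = 1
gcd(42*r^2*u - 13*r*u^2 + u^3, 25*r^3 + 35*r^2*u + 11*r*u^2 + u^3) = 1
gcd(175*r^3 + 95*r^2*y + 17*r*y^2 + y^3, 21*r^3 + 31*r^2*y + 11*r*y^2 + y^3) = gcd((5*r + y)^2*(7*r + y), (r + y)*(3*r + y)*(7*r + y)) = 7*r + y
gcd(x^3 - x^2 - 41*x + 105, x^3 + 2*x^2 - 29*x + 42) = x^2 + 4*x - 21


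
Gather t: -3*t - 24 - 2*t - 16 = -5*t - 40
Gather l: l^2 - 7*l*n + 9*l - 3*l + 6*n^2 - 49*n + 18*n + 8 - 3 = l^2 + l*(6 - 7*n) + 6*n^2 - 31*n + 5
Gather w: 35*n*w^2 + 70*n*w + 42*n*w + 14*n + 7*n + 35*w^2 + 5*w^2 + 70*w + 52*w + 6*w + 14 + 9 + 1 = 21*n + w^2*(35*n + 40) + w*(112*n + 128) + 24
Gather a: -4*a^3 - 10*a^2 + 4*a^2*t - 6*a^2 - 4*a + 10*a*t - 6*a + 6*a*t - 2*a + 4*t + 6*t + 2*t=-4*a^3 + a^2*(4*t - 16) + a*(16*t - 12) + 12*t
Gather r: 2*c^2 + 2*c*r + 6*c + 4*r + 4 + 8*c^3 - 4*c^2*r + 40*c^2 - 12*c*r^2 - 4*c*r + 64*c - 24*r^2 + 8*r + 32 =8*c^3 + 42*c^2 + 70*c + r^2*(-12*c - 24) + r*(-4*c^2 - 2*c + 12) + 36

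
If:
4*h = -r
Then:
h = -r/4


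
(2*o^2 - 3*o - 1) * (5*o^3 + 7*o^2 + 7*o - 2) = 10*o^5 - o^4 - 12*o^3 - 32*o^2 - o + 2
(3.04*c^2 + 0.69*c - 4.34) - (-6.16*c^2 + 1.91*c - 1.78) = 9.2*c^2 - 1.22*c - 2.56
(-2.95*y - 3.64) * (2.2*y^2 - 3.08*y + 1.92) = -6.49*y^3 + 1.078*y^2 + 5.5472*y - 6.9888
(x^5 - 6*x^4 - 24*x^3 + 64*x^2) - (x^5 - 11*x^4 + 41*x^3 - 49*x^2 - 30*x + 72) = 5*x^4 - 65*x^3 + 113*x^2 + 30*x - 72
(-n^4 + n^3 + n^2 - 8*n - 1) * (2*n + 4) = -2*n^5 - 2*n^4 + 6*n^3 - 12*n^2 - 34*n - 4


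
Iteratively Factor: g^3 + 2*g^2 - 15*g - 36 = (g + 3)*(g^2 - g - 12) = (g - 4)*(g + 3)*(g + 3)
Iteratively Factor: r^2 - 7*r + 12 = (r - 4)*(r - 3)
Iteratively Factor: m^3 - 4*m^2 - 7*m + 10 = (m + 2)*(m^2 - 6*m + 5) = (m - 1)*(m + 2)*(m - 5)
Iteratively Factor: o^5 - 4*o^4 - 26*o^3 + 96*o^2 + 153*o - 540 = (o + 3)*(o^4 - 7*o^3 - 5*o^2 + 111*o - 180) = (o - 3)*(o + 3)*(o^3 - 4*o^2 - 17*o + 60) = (o - 3)*(o + 3)*(o + 4)*(o^2 - 8*o + 15) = (o - 3)^2*(o + 3)*(o + 4)*(o - 5)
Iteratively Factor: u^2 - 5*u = (u - 5)*(u)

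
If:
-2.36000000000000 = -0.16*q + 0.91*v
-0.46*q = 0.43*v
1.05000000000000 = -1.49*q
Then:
No Solution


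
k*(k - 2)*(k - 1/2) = k^3 - 5*k^2/2 + k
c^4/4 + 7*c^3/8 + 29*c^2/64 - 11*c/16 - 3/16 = (c/4 + 1/2)*(c - 3/4)*(c + 1/4)*(c + 2)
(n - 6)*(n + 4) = n^2 - 2*n - 24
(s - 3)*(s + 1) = s^2 - 2*s - 3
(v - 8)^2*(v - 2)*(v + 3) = v^4 - 15*v^3 + 42*v^2 + 160*v - 384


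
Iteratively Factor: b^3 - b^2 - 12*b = (b + 3)*(b^2 - 4*b) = b*(b + 3)*(b - 4)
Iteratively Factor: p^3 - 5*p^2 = (p)*(p^2 - 5*p) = p^2*(p - 5)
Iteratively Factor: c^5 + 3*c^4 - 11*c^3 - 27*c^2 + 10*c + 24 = (c + 4)*(c^4 - c^3 - 7*c^2 + c + 6) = (c + 1)*(c + 4)*(c^3 - 2*c^2 - 5*c + 6) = (c + 1)*(c + 2)*(c + 4)*(c^2 - 4*c + 3) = (c - 1)*(c + 1)*(c + 2)*(c + 4)*(c - 3)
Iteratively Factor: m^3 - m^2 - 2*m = (m + 1)*(m^2 - 2*m) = (m - 2)*(m + 1)*(m)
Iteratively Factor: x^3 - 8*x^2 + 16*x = (x - 4)*(x^2 - 4*x) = (x - 4)^2*(x)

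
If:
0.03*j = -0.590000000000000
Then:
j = -19.67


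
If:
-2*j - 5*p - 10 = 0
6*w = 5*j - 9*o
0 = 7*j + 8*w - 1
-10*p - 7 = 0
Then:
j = -13/4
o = -545/144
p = -7/10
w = 95/32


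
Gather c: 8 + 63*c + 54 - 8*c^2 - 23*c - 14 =-8*c^2 + 40*c + 48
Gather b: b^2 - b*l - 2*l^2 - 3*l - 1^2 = b^2 - b*l - 2*l^2 - 3*l - 1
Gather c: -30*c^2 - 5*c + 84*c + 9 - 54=-30*c^2 + 79*c - 45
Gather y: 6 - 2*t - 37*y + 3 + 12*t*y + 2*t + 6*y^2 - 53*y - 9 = 6*y^2 + y*(12*t - 90)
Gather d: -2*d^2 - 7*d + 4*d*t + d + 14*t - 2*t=-2*d^2 + d*(4*t - 6) + 12*t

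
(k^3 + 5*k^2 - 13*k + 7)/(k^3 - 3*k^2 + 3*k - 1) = (k + 7)/(k - 1)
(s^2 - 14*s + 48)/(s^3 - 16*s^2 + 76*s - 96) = 1/(s - 2)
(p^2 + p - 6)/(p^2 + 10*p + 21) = (p - 2)/(p + 7)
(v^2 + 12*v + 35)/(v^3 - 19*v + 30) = (v + 7)/(v^2 - 5*v + 6)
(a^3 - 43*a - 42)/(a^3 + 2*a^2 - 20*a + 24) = (a^2 - 6*a - 7)/(a^2 - 4*a + 4)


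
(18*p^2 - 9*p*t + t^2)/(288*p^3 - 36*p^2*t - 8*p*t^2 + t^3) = (3*p - t)/(48*p^2 + 2*p*t - t^2)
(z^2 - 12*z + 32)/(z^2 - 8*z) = (z - 4)/z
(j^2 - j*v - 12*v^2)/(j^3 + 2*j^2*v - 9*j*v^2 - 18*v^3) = (-j + 4*v)/(-j^2 + j*v + 6*v^2)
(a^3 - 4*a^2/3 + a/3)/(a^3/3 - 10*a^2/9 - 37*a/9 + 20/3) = 3*a*(3*a^2 - 4*a + 1)/(3*a^3 - 10*a^2 - 37*a + 60)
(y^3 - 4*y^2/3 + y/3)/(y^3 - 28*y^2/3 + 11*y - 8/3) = y/(y - 8)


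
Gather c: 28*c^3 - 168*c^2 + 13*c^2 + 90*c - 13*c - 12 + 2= 28*c^3 - 155*c^2 + 77*c - 10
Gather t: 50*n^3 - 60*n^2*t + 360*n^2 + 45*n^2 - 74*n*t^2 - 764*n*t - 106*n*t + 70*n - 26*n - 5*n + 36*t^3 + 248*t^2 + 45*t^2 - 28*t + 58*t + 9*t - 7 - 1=50*n^3 + 405*n^2 + 39*n + 36*t^3 + t^2*(293 - 74*n) + t*(-60*n^2 - 870*n + 39) - 8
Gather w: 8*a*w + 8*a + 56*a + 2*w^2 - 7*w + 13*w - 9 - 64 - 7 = 64*a + 2*w^2 + w*(8*a + 6) - 80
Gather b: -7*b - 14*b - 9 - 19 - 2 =-21*b - 30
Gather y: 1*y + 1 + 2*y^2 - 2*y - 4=2*y^2 - y - 3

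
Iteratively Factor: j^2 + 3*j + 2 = (j + 1)*(j + 2)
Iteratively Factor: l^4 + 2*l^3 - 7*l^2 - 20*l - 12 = (l + 2)*(l^3 - 7*l - 6) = (l - 3)*(l + 2)*(l^2 + 3*l + 2) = (l - 3)*(l + 2)^2*(l + 1)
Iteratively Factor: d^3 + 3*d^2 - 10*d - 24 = (d + 2)*(d^2 + d - 12) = (d - 3)*(d + 2)*(d + 4)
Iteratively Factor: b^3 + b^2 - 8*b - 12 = (b - 3)*(b^2 + 4*b + 4) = (b - 3)*(b + 2)*(b + 2)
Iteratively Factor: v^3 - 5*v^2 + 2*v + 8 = (v - 2)*(v^2 - 3*v - 4) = (v - 4)*(v - 2)*(v + 1)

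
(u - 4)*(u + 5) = u^2 + u - 20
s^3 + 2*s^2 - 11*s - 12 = (s - 3)*(s + 1)*(s + 4)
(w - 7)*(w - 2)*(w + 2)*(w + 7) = w^4 - 53*w^2 + 196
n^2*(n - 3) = n^3 - 3*n^2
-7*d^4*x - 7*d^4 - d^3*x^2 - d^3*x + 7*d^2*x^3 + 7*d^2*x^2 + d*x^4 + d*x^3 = (-d + x)*(d + x)*(7*d + x)*(d*x + d)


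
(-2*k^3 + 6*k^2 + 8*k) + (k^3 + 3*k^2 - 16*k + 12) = -k^3 + 9*k^2 - 8*k + 12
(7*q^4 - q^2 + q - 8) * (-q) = -7*q^5 + q^3 - q^2 + 8*q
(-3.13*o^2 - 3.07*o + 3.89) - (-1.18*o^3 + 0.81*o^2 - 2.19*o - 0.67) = 1.18*o^3 - 3.94*o^2 - 0.88*o + 4.56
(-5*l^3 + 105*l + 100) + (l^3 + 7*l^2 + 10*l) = -4*l^3 + 7*l^2 + 115*l + 100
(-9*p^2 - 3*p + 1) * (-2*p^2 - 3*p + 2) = 18*p^4 + 33*p^3 - 11*p^2 - 9*p + 2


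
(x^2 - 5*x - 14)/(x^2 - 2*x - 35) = (x + 2)/(x + 5)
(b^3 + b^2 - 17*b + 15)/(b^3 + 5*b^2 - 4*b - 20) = (b^2 - 4*b + 3)/(b^2 - 4)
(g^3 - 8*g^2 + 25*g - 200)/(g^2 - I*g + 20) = (g^2 + g*(-8 + 5*I) - 40*I)/(g + 4*I)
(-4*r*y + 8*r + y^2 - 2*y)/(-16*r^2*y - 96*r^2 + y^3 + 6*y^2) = (y - 2)/(4*r*y + 24*r + y^2 + 6*y)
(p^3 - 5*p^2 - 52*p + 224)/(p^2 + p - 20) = (p^2 - p - 56)/(p + 5)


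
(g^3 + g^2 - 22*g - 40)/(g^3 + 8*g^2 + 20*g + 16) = (g - 5)/(g + 2)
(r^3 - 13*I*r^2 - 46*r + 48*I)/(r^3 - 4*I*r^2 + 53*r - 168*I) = (r - 2*I)/(r + 7*I)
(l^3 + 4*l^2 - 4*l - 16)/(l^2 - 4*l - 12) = (l^2 + 2*l - 8)/(l - 6)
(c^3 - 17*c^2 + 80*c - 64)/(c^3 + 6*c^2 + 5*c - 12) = (c^2 - 16*c + 64)/(c^2 + 7*c + 12)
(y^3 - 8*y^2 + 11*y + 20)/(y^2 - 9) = (y^3 - 8*y^2 + 11*y + 20)/(y^2 - 9)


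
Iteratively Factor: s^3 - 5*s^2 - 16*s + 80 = (s - 4)*(s^2 - s - 20) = (s - 5)*(s - 4)*(s + 4)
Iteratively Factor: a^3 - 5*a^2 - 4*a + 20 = (a - 5)*(a^2 - 4) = (a - 5)*(a + 2)*(a - 2)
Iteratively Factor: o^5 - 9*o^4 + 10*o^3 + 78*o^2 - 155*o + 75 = (o - 5)*(o^4 - 4*o^3 - 10*o^2 + 28*o - 15) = (o - 5)*(o - 1)*(o^3 - 3*o^2 - 13*o + 15) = (o - 5)*(o - 1)^2*(o^2 - 2*o - 15) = (o - 5)*(o - 1)^2*(o + 3)*(o - 5)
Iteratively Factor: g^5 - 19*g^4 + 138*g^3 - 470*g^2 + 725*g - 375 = (g - 5)*(g^4 - 14*g^3 + 68*g^2 - 130*g + 75) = (g - 5)^2*(g^3 - 9*g^2 + 23*g - 15) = (g - 5)^2*(g - 3)*(g^2 - 6*g + 5) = (g - 5)^3*(g - 3)*(g - 1)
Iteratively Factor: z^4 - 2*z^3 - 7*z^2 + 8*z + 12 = (z - 2)*(z^3 - 7*z - 6) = (z - 3)*(z - 2)*(z^2 + 3*z + 2) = (z - 3)*(z - 2)*(z + 1)*(z + 2)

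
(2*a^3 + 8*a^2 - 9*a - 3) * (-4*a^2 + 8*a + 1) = -8*a^5 - 16*a^4 + 102*a^3 - 52*a^2 - 33*a - 3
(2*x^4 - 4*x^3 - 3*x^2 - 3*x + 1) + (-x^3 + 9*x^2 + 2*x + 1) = 2*x^4 - 5*x^3 + 6*x^2 - x + 2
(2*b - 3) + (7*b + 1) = 9*b - 2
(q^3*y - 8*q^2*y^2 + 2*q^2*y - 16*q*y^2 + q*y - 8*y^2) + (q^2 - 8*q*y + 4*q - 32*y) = q^3*y - 8*q^2*y^2 + 2*q^2*y + q^2 - 16*q*y^2 - 7*q*y + 4*q - 8*y^2 - 32*y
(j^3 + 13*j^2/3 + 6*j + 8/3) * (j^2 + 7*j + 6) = j^5 + 34*j^4/3 + 127*j^3/3 + 212*j^2/3 + 164*j/3 + 16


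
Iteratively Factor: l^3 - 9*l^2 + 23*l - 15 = (l - 1)*(l^2 - 8*l + 15) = (l - 5)*(l - 1)*(l - 3)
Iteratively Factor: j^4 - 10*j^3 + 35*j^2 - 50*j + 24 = (j - 4)*(j^3 - 6*j^2 + 11*j - 6) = (j - 4)*(j - 3)*(j^2 - 3*j + 2) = (j - 4)*(j - 3)*(j - 1)*(j - 2)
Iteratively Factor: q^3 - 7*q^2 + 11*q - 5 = (q - 5)*(q^2 - 2*q + 1) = (q - 5)*(q - 1)*(q - 1)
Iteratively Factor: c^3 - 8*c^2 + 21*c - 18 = (c - 3)*(c^2 - 5*c + 6) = (c - 3)*(c - 2)*(c - 3)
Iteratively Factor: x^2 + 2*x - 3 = (x + 3)*(x - 1)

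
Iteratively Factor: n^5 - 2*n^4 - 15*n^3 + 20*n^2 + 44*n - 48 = (n - 4)*(n^4 + 2*n^3 - 7*n^2 - 8*n + 12) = (n - 4)*(n + 2)*(n^3 - 7*n + 6) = (n - 4)*(n - 2)*(n + 2)*(n^2 + 2*n - 3) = (n - 4)*(n - 2)*(n - 1)*(n + 2)*(n + 3)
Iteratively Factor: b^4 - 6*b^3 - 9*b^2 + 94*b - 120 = (b - 2)*(b^3 - 4*b^2 - 17*b + 60) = (b - 3)*(b - 2)*(b^2 - b - 20) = (b - 5)*(b - 3)*(b - 2)*(b + 4)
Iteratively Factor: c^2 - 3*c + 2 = (c - 2)*(c - 1)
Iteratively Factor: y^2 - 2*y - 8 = (y + 2)*(y - 4)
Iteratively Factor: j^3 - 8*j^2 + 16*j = (j)*(j^2 - 8*j + 16) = j*(j - 4)*(j - 4)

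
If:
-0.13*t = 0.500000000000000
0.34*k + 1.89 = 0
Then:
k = -5.56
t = -3.85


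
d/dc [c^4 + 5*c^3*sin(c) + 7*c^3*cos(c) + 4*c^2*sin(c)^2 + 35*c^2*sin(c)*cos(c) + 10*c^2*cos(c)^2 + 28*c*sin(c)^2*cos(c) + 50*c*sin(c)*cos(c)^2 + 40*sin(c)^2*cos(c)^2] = -7*c^3*sin(c) + 5*c^3*cos(c) + 4*c^3 + 15*c^2*sin(c) - 6*c^2*sin(2*c) + 21*c^2*cos(c) + 35*c^2*cos(2*c) - 7*c*sin(c) + 35*c*sin(2*c) + 21*c*sin(3*c) + 25*c*cos(c)/2 + 6*c*cos(2*c) + 75*c*cos(3*c)/2 + 14*c + 25*sin(c)/2 + 25*sin(3*c)/2 + 20*sin(4*c) + 7*cos(c) - 7*cos(3*c)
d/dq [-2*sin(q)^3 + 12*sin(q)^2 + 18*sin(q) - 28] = 6*(4*sin(q) + cos(q)^2 + 2)*cos(q)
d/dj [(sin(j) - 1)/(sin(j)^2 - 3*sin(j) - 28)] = (2*sin(j) + cos(j)^2 - 32)*cos(j)/((sin(j) - 7)^2*(sin(j) + 4)^2)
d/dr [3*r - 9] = 3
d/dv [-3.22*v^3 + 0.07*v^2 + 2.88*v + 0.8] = -9.66*v^2 + 0.14*v + 2.88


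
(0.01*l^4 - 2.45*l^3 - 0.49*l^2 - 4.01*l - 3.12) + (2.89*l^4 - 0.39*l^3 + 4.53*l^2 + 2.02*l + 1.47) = 2.9*l^4 - 2.84*l^3 + 4.04*l^2 - 1.99*l - 1.65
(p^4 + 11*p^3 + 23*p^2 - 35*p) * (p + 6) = p^5 + 17*p^4 + 89*p^3 + 103*p^2 - 210*p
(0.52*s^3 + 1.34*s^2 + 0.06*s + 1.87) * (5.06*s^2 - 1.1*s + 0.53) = 2.6312*s^5 + 6.2084*s^4 - 0.8948*s^3 + 10.1064*s^2 - 2.0252*s + 0.9911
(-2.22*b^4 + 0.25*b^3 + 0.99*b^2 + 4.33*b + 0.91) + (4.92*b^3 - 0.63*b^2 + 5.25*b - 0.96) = -2.22*b^4 + 5.17*b^3 + 0.36*b^2 + 9.58*b - 0.0499999999999999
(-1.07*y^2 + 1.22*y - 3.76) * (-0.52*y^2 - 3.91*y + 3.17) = 0.5564*y^4 + 3.5493*y^3 - 6.2069*y^2 + 18.569*y - 11.9192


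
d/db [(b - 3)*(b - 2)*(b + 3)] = 3*b^2 - 4*b - 9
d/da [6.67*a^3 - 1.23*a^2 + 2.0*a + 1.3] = 20.01*a^2 - 2.46*a + 2.0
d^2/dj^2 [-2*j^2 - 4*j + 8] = -4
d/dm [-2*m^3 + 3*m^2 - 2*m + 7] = -6*m^2 + 6*m - 2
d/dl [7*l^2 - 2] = 14*l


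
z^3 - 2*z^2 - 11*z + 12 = (z - 4)*(z - 1)*(z + 3)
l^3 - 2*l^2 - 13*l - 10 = (l - 5)*(l + 1)*(l + 2)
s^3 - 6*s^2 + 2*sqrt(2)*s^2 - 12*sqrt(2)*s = s*(s - 6)*(s + 2*sqrt(2))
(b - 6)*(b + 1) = b^2 - 5*b - 6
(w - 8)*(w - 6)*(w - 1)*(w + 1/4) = w^4 - 59*w^3/4 + 233*w^2/4 - 65*w/2 - 12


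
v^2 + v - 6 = (v - 2)*(v + 3)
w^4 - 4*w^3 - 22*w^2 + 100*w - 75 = (w - 5)*(w - 3)*(w - 1)*(w + 5)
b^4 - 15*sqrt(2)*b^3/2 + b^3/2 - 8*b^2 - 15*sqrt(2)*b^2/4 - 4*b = b*(b + 1/2)*(b - 8*sqrt(2))*(b + sqrt(2)/2)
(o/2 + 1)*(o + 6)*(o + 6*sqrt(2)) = o^3/2 + 4*o^2 + 3*sqrt(2)*o^2 + 6*o + 24*sqrt(2)*o + 36*sqrt(2)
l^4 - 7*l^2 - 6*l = l*(l - 3)*(l + 1)*(l + 2)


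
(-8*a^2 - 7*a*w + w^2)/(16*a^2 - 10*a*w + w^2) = (a + w)/(-2*a + w)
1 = 1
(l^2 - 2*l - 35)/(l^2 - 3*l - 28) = (l + 5)/(l + 4)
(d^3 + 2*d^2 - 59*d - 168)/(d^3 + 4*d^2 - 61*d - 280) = (d + 3)/(d + 5)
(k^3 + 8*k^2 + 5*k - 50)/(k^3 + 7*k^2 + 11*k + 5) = (k^2 + 3*k - 10)/(k^2 + 2*k + 1)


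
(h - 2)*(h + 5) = h^2 + 3*h - 10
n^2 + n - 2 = (n - 1)*(n + 2)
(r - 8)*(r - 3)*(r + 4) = r^3 - 7*r^2 - 20*r + 96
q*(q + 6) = q^2 + 6*q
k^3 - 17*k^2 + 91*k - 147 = (k - 7)^2*(k - 3)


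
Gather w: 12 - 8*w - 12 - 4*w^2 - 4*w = -4*w^2 - 12*w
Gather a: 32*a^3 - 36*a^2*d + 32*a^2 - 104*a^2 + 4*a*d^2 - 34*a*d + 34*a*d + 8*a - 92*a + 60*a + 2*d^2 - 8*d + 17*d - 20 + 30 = 32*a^3 + a^2*(-36*d - 72) + a*(4*d^2 - 24) + 2*d^2 + 9*d + 10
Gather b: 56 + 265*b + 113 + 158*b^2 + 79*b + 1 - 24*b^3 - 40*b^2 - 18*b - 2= -24*b^3 + 118*b^2 + 326*b + 168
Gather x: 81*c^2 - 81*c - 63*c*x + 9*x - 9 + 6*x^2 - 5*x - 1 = 81*c^2 - 81*c + 6*x^2 + x*(4 - 63*c) - 10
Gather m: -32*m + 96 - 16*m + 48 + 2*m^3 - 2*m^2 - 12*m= 2*m^3 - 2*m^2 - 60*m + 144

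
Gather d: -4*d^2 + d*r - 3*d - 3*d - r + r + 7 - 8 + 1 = -4*d^2 + d*(r - 6)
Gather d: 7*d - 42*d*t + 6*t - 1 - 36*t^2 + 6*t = d*(7 - 42*t) - 36*t^2 + 12*t - 1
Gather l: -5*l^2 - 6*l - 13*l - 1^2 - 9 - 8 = -5*l^2 - 19*l - 18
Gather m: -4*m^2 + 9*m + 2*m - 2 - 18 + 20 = -4*m^2 + 11*m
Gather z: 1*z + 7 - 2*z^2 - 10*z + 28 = -2*z^2 - 9*z + 35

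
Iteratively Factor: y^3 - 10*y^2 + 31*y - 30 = (y - 2)*(y^2 - 8*y + 15) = (y - 3)*(y - 2)*(y - 5)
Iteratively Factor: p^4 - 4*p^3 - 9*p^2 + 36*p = (p - 3)*(p^3 - p^2 - 12*p) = (p - 3)*(p + 3)*(p^2 - 4*p) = p*(p - 3)*(p + 3)*(p - 4)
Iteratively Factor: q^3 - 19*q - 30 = (q + 2)*(q^2 - 2*q - 15) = (q - 5)*(q + 2)*(q + 3)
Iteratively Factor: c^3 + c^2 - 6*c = (c + 3)*(c^2 - 2*c) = c*(c + 3)*(c - 2)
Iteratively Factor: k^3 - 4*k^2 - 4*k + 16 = (k - 4)*(k^2 - 4) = (k - 4)*(k - 2)*(k + 2)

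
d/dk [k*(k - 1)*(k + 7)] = 3*k^2 + 12*k - 7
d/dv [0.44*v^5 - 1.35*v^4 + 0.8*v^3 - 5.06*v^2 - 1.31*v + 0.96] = 2.2*v^4 - 5.4*v^3 + 2.4*v^2 - 10.12*v - 1.31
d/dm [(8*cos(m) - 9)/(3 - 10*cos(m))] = 66*sin(m)/(10*cos(m) - 3)^2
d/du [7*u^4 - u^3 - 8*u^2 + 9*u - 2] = 28*u^3 - 3*u^2 - 16*u + 9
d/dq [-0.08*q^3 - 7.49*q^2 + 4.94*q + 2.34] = -0.24*q^2 - 14.98*q + 4.94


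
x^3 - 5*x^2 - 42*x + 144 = (x - 8)*(x - 3)*(x + 6)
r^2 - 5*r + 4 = (r - 4)*(r - 1)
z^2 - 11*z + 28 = (z - 7)*(z - 4)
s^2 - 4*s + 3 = (s - 3)*(s - 1)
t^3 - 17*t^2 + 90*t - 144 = (t - 8)*(t - 6)*(t - 3)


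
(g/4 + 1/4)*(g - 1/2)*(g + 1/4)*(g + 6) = g^4/4 + 27*g^3/16 + 33*g^2/32 - 19*g/32 - 3/16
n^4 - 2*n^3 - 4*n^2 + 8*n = n*(n - 2)^2*(n + 2)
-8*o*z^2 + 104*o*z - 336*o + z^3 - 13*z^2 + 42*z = (-8*o + z)*(z - 7)*(z - 6)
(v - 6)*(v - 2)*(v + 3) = v^3 - 5*v^2 - 12*v + 36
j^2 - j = j*(j - 1)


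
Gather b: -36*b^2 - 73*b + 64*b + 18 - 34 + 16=-36*b^2 - 9*b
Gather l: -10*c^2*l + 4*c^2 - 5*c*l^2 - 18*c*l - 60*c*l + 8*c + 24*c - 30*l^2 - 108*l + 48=4*c^2 + 32*c + l^2*(-5*c - 30) + l*(-10*c^2 - 78*c - 108) + 48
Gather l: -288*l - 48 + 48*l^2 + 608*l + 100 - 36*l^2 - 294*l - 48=12*l^2 + 26*l + 4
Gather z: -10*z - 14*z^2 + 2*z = -14*z^2 - 8*z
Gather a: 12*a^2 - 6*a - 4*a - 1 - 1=12*a^2 - 10*a - 2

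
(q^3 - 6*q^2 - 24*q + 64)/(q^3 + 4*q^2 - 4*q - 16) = (q - 8)/(q + 2)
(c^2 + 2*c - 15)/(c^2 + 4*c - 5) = (c - 3)/(c - 1)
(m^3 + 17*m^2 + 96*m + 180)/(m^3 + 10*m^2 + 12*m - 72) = (m + 5)/(m - 2)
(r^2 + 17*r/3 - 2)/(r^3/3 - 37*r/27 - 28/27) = 9*(-3*r^2 - 17*r + 6)/(-9*r^3 + 37*r + 28)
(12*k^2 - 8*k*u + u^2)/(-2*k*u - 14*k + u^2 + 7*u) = (-6*k + u)/(u + 7)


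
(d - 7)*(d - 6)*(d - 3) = d^3 - 16*d^2 + 81*d - 126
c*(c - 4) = c^2 - 4*c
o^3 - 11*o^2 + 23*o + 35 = (o - 7)*(o - 5)*(o + 1)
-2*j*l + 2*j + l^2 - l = (-2*j + l)*(l - 1)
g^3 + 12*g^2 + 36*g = g*(g + 6)^2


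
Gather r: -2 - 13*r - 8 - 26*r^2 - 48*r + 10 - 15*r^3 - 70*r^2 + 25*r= -15*r^3 - 96*r^2 - 36*r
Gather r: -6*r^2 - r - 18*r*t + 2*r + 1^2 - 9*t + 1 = -6*r^2 + r*(1 - 18*t) - 9*t + 2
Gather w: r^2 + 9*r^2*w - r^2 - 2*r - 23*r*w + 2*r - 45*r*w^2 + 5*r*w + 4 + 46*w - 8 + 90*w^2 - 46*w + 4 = w^2*(90 - 45*r) + w*(9*r^2 - 18*r)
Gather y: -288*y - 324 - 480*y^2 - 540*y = -480*y^2 - 828*y - 324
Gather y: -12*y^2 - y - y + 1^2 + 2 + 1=-12*y^2 - 2*y + 4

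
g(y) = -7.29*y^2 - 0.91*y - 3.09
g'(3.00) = -44.65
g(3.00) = -71.43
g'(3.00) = -44.65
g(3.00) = -71.43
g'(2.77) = -41.30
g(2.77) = -61.55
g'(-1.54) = 21.54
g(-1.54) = -18.98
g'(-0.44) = 5.51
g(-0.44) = -4.10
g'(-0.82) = 11.05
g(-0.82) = -7.25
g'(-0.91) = 12.36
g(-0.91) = -8.30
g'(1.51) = -22.93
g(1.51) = -21.09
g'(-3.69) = 52.89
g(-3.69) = -98.99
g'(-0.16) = 1.42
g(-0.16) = -3.13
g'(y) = -14.58*y - 0.91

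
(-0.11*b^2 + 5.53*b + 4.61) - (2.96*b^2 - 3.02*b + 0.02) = -3.07*b^2 + 8.55*b + 4.59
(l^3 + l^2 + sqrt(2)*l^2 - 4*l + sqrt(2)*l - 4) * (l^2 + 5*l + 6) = l^5 + sqrt(2)*l^4 + 6*l^4 + 7*l^3 + 6*sqrt(2)*l^3 - 18*l^2 + 11*sqrt(2)*l^2 - 44*l + 6*sqrt(2)*l - 24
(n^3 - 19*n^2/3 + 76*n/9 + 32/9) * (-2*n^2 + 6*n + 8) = -2*n^5 + 56*n^4/3 - 422*n^3/9 - 64*n^2/9 + 800*n/9 + 256/9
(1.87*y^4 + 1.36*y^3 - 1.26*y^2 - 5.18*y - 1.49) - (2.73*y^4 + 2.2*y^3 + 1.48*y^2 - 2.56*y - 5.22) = -0.86*y^4 - 0.84*y^3 - 2.74*y^2 - 2.62*y + 3.73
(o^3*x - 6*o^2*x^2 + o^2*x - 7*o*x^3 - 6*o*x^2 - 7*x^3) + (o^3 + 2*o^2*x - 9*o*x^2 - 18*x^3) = o^3*x + o^3 - 6*o^2*x^2 + 3*o^2*x - 7*o*x^3 - 15*o*x^2 - 25*x^3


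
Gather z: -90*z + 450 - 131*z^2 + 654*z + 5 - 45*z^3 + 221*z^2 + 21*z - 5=-45*z^3 + 90*z^2 + 585*z + 450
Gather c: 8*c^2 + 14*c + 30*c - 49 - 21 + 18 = 8*c^2 + 44*c - 52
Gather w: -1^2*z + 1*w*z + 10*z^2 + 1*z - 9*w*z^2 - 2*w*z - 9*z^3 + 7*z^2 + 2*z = w*(-9*z^2 - z) - 9*z^3 + 17*z^2 + 2*z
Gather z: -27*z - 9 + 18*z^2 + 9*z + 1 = 18*z^2 - 18*z - 8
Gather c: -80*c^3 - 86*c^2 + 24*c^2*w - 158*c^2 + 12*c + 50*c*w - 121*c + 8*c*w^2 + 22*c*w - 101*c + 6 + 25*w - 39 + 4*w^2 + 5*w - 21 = -80*c^3 + c^2*(24*w - 244) + c*(8*w^2 + 72*w - 210) + 4*w^2 + 30*w - 54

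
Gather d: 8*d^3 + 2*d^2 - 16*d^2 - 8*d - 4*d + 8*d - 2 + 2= 8*d^3 - 14*d^2 - 4*d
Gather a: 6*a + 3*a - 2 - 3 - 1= 9*a - 6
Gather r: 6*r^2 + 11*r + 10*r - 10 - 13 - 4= 6*r^2 + 21*r - 27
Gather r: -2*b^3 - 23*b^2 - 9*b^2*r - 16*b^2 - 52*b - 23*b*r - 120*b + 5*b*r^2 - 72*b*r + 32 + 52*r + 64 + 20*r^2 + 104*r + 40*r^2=-2*b^3 - 39*b^2 - 172*b + r^2*(5*b + 60) + r*(-9*b^2 - 95*b + 156) + 96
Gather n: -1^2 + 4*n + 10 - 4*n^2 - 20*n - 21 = -4*n^2 - 16*n - 12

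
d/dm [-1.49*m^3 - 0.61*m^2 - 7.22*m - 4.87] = -4.47*m^2 - 1.22*m - 7.22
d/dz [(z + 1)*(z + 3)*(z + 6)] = 3*z^2 + 20*z + 27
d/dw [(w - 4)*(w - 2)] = 2*w - 6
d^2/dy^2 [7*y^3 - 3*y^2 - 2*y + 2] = 42*y - 6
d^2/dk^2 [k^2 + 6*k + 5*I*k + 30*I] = 2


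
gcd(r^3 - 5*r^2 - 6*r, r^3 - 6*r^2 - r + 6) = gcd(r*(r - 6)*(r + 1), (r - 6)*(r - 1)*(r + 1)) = r^2 - 5*r - 6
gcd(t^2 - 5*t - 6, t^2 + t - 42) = t - 6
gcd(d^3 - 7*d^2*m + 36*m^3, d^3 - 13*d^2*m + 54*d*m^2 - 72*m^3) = d^2 - 9*d*m + 18*m^2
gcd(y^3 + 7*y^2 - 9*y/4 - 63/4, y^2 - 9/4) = y^2 - 9/4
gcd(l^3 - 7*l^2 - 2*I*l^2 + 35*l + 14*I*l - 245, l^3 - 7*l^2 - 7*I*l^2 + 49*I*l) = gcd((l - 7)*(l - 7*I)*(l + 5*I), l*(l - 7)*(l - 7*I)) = l^2 + l*(-7 - 7*I) + 49*I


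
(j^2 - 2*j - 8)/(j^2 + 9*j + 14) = (j - 4)/(j + 7)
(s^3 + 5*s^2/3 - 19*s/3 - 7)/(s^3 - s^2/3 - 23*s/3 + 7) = (s + 1)/(s - 1)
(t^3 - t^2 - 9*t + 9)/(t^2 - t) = t - 9/t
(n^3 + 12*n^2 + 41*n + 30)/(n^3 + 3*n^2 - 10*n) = (n^2 + 7*n + 6)/(n*(n - 2))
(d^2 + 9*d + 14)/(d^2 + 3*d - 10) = (d^2 + 9*d + 14)/(d^2 + 3*d - 10)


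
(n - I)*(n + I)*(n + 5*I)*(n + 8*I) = n^4 + 13*I*n^3 - 39*n^2 + 13*I*n - 40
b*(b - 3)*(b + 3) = b^3 - 9*b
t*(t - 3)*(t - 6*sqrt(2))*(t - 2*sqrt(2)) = t^4 - 8*sqrt(2)*t^3 - 3*t^3 + 24*t^2 + 24*sqrt(2)*t^2 - 72*t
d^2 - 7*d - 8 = (d - 8)*(d + 1)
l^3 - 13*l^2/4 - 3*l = l*(l - 4)*(l + 3/4)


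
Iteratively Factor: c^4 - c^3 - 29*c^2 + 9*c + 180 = (c + 4)*(c^3 - 5*c^2 - 9*c + 45) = (c - 5)*(c + 4)*(c^2 - 9) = (c - 5)*(c + 3)*(c + 4)*(c - 3)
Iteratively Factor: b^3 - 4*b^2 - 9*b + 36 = (b - 3)*(b^2 - b - 12) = (b - 3)*(b + 3)*(b - 4)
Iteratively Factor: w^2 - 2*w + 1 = (w - 1)*(w - 1)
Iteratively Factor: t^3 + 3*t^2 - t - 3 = (t - 1)*(t^2 + 4*t + 3) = (t - 1)*(t + 3)*(t + 1)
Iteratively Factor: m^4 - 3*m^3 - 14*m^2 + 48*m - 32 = (m - 4)*(m^3 + m^2 - 10*m + 8) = (m - 4)*(m - 1)*(m^2 + 2*m - 8) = (m - 4)*(m - 1)*(m + 4)*(m - 2)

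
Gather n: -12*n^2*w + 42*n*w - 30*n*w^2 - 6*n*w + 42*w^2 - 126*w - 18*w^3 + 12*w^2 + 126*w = -12*n^2*w + n*(-30*w^2 + 36*w) - 18*w^3 + 54*w^2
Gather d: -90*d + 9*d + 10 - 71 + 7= -81*d - 54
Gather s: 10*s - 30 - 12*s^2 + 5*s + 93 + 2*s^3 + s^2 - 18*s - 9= 2*s^3 - 11*s^2 - 3*s + 54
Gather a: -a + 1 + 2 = 3 - a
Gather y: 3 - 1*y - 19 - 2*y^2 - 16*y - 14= -2*y^2 - 17*y - 30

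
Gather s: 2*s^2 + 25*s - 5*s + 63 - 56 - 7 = 2*s^2 + 20*s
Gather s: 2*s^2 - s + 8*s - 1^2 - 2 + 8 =2*s^2 + 7*s + 5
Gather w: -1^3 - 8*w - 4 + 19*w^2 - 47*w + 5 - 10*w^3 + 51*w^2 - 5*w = -10*w^3 + 70*w^2 - 60*w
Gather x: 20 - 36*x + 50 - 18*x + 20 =90 - 54*x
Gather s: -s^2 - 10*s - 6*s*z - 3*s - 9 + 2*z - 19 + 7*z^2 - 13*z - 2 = -s^2 + s*(-6*z - 13) + 7*z^2 - 11*z - 30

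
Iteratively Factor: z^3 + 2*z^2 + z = (z)*(z^2 + 2*z + 1) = z*(z + 1)*(z + 1)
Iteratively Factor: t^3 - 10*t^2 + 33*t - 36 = (t - 4)*(t^2 - 6*t + 9) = (t - 4)*(t - 3)*(t - 3)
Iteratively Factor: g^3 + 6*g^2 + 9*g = (g + 3)*(g^2 + 3*g) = g*(g + 3)*(g + 3)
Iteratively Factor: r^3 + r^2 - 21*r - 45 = (r + 3)*(r^2 - 2*r - 15) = (r + 3)^2*(r - 5)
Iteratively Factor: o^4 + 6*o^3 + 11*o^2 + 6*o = (o)*(o^3 + 6*o^2 + 11*o + 6) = o*(o + 2)*(o^2 + 4*o + 3) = o*(o + 1)*(o + 2)*(o + 3)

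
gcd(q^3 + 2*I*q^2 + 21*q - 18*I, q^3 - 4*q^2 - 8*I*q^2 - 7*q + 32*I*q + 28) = q - I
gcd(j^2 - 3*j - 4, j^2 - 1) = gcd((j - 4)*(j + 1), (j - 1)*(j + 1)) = j + 1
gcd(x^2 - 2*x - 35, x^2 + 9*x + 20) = x + 5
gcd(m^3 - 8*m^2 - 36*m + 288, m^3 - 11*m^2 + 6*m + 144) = m^2 - 14*m + 48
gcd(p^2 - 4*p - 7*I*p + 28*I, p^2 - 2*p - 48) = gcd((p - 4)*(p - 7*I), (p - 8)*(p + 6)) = 1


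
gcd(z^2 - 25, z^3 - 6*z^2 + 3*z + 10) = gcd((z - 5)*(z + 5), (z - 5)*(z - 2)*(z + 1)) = z - 5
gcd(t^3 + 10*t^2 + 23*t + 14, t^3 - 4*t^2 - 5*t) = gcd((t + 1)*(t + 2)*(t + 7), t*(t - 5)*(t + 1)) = t + 1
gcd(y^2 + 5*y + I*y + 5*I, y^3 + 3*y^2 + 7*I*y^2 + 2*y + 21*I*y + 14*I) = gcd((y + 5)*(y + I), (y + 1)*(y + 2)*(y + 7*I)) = 1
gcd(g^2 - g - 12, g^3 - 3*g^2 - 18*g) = g + 3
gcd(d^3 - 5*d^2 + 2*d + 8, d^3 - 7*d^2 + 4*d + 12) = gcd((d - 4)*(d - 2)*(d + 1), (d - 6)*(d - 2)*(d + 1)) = d^2 - d - 2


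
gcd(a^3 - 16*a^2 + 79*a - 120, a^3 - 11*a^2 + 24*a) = a^2 - 11*a + 24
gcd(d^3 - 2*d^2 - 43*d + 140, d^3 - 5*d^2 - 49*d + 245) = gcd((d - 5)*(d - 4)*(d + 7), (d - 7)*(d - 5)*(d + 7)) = d^2 + 2*d - 35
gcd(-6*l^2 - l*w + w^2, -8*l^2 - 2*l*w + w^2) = 2*l + w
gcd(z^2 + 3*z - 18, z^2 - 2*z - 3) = z - 3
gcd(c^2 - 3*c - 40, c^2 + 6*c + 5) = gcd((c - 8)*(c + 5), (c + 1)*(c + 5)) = c + 5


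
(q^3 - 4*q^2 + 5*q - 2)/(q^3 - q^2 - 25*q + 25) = (q^2 - 3*q + 2)/(q^2 - 25)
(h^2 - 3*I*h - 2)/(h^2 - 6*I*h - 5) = (h - 2*I)/(h - 5*I)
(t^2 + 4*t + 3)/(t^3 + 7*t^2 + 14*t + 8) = (t + 3)/(t^2 + 6*t + 8)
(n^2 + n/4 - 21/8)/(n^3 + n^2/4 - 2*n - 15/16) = 2*(4*n + 7)/(8*n^2 + 14*n + 5)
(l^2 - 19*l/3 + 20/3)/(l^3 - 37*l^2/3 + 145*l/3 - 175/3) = (3*l - 4)/(3*l^2 - 22*l + 35)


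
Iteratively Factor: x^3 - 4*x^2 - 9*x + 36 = (x + 3)*(x^2 - 7*x + 12) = (x - 3)*(x + 3)*(x - 4)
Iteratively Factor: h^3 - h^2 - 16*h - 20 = (h + 2)*(h^2 - 3*h - 10) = (h - 5)*(h + 2)*(h + 2)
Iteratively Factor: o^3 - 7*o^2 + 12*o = (o - 3)*(o^2 - 4*o) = o*(o - 3)*(o - 4)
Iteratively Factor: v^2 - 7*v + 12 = (v - 4)*(v - 3)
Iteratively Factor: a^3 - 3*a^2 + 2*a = (a - 1)*(a^2 - 2*a) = a*(a - 1)*(a - 2)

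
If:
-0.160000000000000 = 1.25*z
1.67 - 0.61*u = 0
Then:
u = 2.74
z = -0.13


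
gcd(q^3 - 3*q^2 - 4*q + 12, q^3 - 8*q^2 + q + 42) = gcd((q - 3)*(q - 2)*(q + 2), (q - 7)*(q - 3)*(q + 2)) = q^2 - q - 6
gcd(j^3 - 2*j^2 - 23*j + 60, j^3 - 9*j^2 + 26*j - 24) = j^2 - 7*j + 12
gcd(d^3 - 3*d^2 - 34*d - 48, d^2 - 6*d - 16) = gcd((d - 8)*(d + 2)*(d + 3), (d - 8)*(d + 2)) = d^2 - 6*d - 16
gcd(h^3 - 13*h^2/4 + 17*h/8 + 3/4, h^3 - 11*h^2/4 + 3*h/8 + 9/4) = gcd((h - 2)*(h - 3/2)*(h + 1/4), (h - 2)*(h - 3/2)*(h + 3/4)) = h^2 - 7*h/2 + 3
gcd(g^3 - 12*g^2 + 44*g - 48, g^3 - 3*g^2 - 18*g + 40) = g - 2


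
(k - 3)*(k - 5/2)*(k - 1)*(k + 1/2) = k^4 - 6*k^3 + 39*k^2/4 - k - 15/4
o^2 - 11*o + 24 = (o - 8)*(o - 3)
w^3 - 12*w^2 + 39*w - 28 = (w - 7)*(w - 4)*(w - 1)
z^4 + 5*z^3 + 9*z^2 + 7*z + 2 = (z + 1)^3*(z + 2)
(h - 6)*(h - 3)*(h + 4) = h^3 - 5*h^2 - 18*h + 72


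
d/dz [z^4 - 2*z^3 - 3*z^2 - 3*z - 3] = 4*z^3 - 6*z^2 - 6*z - 3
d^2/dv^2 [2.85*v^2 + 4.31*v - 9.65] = 5.70000000000000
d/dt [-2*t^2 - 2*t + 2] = -4*t - 2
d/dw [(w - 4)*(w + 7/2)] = 2*w - 1/2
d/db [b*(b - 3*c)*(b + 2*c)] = 3*b^2 - 2*b*c - 6*c^2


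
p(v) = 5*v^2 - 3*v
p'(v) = 10*v - 3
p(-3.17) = 59.75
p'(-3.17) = -34.70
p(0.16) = -0.35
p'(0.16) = -1.40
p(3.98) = 67.26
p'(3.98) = 36.80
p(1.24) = 3.97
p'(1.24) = 9.40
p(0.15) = -0.34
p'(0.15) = -1.50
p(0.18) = -0.38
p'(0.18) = -1.20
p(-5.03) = 141.59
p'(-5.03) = -53.30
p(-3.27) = 63.27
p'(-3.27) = -35.70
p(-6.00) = 198.00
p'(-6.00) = -63.00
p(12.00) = 684.00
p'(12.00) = 117.00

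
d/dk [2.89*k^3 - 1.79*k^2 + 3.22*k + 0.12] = 8.67*k^2 - 3.58*k + 3.22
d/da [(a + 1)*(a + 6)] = 2*a + 7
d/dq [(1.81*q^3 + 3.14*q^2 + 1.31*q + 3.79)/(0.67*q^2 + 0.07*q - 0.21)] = (1.2127*q^4 + 0.2534*q^3 - 1.7982*q^2 - 6.3974*q - 0.5404)/(0.4489*q^4 + 0.0938*q^3 - 0.2765*q^2 - 0.0294*q + 0.0441)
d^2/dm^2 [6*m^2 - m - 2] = 12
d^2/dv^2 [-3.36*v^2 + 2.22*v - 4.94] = -6.72000000000000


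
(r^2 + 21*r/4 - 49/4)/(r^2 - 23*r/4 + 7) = (r + 7)/(r - 4)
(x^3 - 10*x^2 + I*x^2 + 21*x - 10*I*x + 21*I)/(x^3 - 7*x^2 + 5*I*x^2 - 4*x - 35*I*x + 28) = (x - 3)/(x + 4*I)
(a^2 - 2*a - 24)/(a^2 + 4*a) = (a - 6)/a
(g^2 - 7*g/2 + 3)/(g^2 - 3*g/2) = (g - 2)/g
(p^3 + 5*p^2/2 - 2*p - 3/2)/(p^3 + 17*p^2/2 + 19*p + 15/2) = (p - 1)/(p + 5)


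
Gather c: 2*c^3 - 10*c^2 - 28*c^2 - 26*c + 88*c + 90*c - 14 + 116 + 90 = 2*c^3 - 38*c^2 + 152*c + 192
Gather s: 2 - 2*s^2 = 2 - 2*s^2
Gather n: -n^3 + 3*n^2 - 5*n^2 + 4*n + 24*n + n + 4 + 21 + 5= -n^3 - 2*n^2 + 29*n + 30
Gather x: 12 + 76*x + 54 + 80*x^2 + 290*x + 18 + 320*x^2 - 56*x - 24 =400*x^2 + 310*x + 60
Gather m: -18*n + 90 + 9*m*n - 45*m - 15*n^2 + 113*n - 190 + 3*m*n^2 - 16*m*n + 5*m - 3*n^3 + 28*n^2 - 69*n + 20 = m*(3*n^2 - 7*n - 40) - 3*n^3 + 13*n^2 + 26*n - 80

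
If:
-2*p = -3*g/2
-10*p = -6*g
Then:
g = 0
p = 0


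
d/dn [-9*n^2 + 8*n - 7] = 8 - 18*n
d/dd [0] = 0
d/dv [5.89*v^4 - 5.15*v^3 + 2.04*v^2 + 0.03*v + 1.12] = 23.56*v^3 - 15.45*v^2 + 4.08*v + 0.03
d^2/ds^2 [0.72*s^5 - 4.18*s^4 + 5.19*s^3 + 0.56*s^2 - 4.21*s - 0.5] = 14.4*s^3 - 50.16*s^2 + 31.14*s + 1.12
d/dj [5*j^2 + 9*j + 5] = 10*j + 9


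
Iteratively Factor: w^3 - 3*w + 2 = (w - 1)*(w^2 + w - 2) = (w - 1)*(w + 2)*(w - 1)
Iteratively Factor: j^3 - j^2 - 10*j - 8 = (j + 2)*(j^2 - 3*j - 4) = (j - 4)*(j + 2)*(j + 1)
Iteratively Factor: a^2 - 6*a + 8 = (a - 2)*(a - 4)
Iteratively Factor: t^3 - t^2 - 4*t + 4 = (t - 2)*(t^2 + t - 2) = (t - 2)*(t - 1)*(t + 2)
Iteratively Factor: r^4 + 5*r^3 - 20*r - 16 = (r + 1)*(r^3 + 4*r^2 - 4*r - 16) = (r - 2)*(r + 1)*(r^2 + 6*r + 8) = (r - 2)*(r + 1)*(r + 4)*(r + 2)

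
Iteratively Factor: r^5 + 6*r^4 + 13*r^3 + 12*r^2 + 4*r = (r + 2)*(r^4 + 4*r^3 + 5*r^2 + 2*r) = (r + 1)*(r + 2)*(r^3 + 3*r^2 + 2*r) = (r + 1)*(r + 2)^2*(r^2 + r) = (r + 1)^2*(r + 2)^2*(r)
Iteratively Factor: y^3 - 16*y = (y)*(y^2 - 16) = y*(y - 4)*(y + 4)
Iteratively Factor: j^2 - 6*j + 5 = (j - 1)*(j - 5)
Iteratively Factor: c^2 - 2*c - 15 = (c + 3)*(c - 5)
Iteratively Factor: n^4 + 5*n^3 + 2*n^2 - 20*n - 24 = (n + 3)*(n^3 + 2*n^2 - 4*n - 8) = (n + 2)*(n + 3)*(n^2 - 4) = (n - 2)*(n + 2)*(n + 3)*(n + 2)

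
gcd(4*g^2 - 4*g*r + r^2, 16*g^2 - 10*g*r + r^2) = -2*g + r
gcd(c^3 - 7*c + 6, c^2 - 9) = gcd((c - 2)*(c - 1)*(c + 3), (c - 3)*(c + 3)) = c + 3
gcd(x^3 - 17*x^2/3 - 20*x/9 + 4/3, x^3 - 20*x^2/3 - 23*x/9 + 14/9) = x^2 + x/3 - 2/9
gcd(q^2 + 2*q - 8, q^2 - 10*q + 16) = q - 2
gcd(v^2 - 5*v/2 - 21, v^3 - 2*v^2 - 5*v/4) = 1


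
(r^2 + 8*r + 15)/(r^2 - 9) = (r + 5)/(r - 3)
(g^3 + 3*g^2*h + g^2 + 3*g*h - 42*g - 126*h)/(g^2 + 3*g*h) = g + 1 - 42/g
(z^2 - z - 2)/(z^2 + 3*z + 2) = (z - 2)/(z + 2)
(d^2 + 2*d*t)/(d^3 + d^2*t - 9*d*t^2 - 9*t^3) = d*(d + 2*t)/(d^3 + d^2*t - 9*d*t^2 - 9*t^3)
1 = 1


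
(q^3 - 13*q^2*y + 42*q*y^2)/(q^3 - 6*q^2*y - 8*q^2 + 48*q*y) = (q - 7*y)/(q - 8)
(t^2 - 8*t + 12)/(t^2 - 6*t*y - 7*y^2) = (-t^2 + 8*t - 12)/(-t^2 + 6*t*y + 7*y^2)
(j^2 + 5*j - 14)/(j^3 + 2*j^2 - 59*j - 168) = (j - 2)/(j^2 - 5*j - 24)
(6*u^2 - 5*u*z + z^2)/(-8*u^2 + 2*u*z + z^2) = (-3*u + z)/(4*u + z)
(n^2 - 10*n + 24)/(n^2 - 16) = (n - 6)/(n + 4)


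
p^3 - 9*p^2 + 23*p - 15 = (p - 5)*(p - 3)*(p - 1)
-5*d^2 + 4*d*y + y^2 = (-d + y)*(5*d + y)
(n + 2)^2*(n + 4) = n^3 + 8*n^2 + 20*n + 16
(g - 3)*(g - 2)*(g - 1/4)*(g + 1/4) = g^4 - 5*g^3 + 95*g^2/16 + 5*g/16 - 3/8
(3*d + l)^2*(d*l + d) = 9*d^3*l + 9*d^3 + 6*d^2*l^2 + 6*d^2*l + d*l^3 + d*l^2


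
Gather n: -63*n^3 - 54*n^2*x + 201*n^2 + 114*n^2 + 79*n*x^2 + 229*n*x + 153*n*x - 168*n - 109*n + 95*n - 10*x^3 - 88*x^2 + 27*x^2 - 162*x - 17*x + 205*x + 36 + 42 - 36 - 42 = -63*n^3 + n^2*(315 - 54*x) + n*(79*x^2 + 382*x - 182) - 10*x^3 - 61*x^2 + 26*x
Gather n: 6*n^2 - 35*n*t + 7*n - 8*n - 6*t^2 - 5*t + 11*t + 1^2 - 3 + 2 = 6*n^2 + n*(-35*t - 1) - 6*t^2 + 6*t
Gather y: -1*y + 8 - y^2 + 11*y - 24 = -y^2 + 10*y - 16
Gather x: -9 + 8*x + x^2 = x^2 + 8*x - 9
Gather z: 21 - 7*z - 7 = 14 - 7*z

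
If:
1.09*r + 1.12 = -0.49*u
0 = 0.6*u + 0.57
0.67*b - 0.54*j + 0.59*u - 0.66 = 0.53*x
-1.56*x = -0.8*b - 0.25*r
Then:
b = 1.95*x + 0.187643348623853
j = 1.43796296296296*x - 2.02736843781855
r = -0.60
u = -0.95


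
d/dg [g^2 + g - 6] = 2*g + 1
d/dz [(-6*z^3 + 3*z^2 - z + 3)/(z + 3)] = 3*(-4*z^3 - 17*z^2 + 6*z - 2)/(z^2 + 6*z + 9)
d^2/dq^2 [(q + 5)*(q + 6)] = 2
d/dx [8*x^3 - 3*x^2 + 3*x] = 24*x^2 - 6*x + 3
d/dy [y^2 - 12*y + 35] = 2*y - 12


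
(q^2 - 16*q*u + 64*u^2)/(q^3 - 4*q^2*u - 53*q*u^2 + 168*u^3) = (q - 8*u)/(q^2 + 4*q*u - 21*u^2)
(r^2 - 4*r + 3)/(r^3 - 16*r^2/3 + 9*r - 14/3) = 3*(r - 3)/(3*r^2 - 13*r + 14)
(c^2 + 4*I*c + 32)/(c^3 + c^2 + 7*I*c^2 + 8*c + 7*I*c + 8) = (c - 4*I)/(c^2 + c*(1 - I) - I)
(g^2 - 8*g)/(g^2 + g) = (g - 8)/(g + 1)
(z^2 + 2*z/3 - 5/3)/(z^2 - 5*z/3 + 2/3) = (3*z + 5)/(3*z - 2)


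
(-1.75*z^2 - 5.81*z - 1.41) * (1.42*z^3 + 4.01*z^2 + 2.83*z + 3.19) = -2.485*z^5 - 15.2677*z^4 - 30.2528*z^3 - 27.6789*z^2 - 22.5242*z - 4.4979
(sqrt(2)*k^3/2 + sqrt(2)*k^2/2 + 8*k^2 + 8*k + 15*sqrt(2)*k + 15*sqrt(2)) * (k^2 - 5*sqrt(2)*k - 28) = sqrt(2)*k^5/2 + sqrt(2)*k^4/2 + 3*k^4 - 39*sqrt(2)*k^3 + 3*k^3 - 374*k^2 - 39*sqrt(2)*k^2 - 420*sqrt(2)*k - 374*k - 420*sqrt(2)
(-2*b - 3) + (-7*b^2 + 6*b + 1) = -7*b^2 + 4*b - 2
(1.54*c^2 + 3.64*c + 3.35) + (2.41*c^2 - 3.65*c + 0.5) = 3.95*c^2 - 0.00999999999999979*c + 3.85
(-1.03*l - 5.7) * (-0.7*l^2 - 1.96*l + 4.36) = 0.721*l^3 + 6.0088*l^2 + 6.6812*l - 24.852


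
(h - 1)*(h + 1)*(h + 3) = h^3 + 3*h^2 - h - 3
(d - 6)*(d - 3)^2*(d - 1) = d^4 - 13*d^3 + 57*d^2 - 99*d + 54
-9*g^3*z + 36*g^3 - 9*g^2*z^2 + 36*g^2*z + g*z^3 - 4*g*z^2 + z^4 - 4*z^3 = (-3*g + z)*(g + z)*(3*g + z)*(z - 4)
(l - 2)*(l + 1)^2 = l^3 - 3*l - 2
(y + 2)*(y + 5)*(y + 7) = y^3 + 14*y^2 + 59*y + 70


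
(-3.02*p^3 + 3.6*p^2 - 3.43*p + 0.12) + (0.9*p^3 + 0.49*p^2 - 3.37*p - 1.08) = -2.12*p^3 + 4.09*p^2 - 6.8*p - 0.96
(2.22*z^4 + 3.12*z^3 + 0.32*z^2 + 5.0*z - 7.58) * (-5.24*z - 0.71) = -11.6328*z^5 - 17.925*z^4 - 3.892*z^3 - 26.4272*z^2 + 36.1692*z + 5.3818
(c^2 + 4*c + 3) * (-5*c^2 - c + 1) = -5*c^4 - 21*c^3 - 18*c^2 + c + 3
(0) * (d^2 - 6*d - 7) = 0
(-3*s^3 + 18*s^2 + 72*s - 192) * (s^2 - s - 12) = -3*s^5 + 21*s^4 + 90*s^3 - 480*s^2 - 672*s + 2304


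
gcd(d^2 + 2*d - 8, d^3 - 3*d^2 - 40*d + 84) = d - 2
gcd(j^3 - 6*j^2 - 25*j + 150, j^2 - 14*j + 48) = j - 6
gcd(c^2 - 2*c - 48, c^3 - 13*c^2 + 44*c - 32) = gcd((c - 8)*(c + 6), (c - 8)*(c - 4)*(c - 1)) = c - 8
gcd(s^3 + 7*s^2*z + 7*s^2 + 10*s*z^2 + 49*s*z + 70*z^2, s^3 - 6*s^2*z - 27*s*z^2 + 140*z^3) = s + 5*z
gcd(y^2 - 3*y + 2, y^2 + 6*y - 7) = y - 1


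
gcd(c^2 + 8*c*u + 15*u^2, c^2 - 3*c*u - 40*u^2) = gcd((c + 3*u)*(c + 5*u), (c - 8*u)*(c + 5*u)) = c + 5*u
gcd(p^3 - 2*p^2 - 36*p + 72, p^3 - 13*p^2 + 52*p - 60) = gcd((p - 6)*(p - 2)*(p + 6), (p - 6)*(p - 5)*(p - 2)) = p^2 - 8*p + 12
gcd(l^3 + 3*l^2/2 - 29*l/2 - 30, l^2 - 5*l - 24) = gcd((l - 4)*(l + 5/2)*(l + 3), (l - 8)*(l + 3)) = l + 3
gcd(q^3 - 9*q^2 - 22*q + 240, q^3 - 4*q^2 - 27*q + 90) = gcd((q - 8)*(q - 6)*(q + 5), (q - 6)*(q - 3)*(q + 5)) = q^2 - q - 30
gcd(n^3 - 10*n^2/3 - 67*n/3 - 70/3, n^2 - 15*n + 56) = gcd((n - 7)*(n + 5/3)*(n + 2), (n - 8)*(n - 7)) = n - 7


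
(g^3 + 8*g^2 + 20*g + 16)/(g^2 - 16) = (g^2 + 4*g + 4)/(g - 4)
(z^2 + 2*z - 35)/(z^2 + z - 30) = (z + 7)/(z + 6)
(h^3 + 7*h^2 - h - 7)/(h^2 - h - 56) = (h^2 - 1)/(h - 8)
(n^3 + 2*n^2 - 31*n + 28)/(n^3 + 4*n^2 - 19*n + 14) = (n - 4)/(n - 2)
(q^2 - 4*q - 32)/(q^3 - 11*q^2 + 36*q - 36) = (q^2 - 4*q - 32)/(q^3 - 11*q^2 + 36*q - 36)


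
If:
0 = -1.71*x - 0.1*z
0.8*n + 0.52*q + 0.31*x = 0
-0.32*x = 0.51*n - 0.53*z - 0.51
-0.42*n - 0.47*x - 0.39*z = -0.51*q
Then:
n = 0.21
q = -0.35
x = 0.04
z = -0.73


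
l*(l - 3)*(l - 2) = l^3 - 5*l^2 + 6*l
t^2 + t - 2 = (t - 1)*(t + 2)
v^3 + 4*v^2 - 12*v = v*(v - 2)*(v + 6)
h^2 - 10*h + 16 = (h - 8)*(h - 2)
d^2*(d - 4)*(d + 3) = d^4 - d^3 - 12*d^2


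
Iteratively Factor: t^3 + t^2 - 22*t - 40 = (t - 5)*(t^2 + 6*t + 8) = (t - 5)*(t + 2)*(t + 4)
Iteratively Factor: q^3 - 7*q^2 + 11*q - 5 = (q - 5)*(q^2 - 2*q + 1) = (q - 5)*(q - 1)*(q - 1)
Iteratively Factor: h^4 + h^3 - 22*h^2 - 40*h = (h)*(h^3 + h^2 - 22*h - 40) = h*(h - 5)*(h^2 + 6*h + 8) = h*(h - 5)*(h + 4)*(h + 2)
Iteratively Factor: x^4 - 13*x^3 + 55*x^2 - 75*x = (x)*(x^3 - 13*x^2 + 55*x - 75) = x*(x - 5)*(x^2 - 8*x + 15) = x*(x - 5)*(x - 3)*(x - 5)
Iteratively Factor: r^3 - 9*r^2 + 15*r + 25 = (r + 1)*(r^2 - 10*r + 25) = (r - 5)*(r + 1)*(r - 5)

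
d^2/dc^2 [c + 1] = 0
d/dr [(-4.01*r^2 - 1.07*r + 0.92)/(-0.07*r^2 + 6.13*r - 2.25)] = (-24.6562*r^2 + 18.1738*r - 3.2321)/(0.0049*r^4 - 0.8582*r^3 + 37.8919*r^2 - 27.585*r + 5.0625)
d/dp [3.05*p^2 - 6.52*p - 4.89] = 6.1*p - 6.52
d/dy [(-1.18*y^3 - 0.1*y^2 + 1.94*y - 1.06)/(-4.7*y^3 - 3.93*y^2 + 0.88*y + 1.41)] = (4.1674*y^4 + 16.1592*y^3 - 12.4012*y^2 - 8.6136*y + 3.6682)/(22.09*y^6 + 36.942*y^5 + 7.1729*y^4 - 20.1708*y^3 - 10.3082*y^2 + 2.4816*y + 1.9881)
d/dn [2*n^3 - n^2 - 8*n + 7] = 6*n^2 - 2*n - 8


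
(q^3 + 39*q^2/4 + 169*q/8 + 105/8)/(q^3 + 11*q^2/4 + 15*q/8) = (q + 7)/q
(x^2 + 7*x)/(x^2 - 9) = x*(x + 7)/(x^2 - 9)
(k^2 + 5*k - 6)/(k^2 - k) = (k + 6)/k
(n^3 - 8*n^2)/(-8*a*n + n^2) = n*(8 - n)/(8*a - n)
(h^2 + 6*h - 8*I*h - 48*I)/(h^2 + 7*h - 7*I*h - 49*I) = (h^2 + h*(6 - 8*I) - 48*I)/(h^2 + h*(7 - 7*I) - 49*I)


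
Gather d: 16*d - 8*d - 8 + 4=8*d - 4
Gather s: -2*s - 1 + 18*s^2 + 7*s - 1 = 18*s^2 + 5*s - 2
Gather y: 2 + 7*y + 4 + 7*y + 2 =14*y + 8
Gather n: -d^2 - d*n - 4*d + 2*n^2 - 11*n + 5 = -d^2 - 4*d + 2*n^2 + n*(-d - 11) + 5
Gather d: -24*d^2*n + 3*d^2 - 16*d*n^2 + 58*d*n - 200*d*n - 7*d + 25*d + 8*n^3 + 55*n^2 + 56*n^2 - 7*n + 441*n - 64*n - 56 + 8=d^2*(3 - 24*n) + d*(-16*n^2 - 142*n + 18) + 8*n^3 + 111*n^2 + 370*n - 48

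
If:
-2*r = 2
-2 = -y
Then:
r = -1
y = 2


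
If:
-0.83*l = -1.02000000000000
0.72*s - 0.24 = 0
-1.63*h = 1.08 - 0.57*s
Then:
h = -0.55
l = 1.23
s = 0.33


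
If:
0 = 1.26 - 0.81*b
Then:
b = 1.56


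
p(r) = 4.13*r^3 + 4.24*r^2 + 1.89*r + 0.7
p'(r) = 12.39*r^2 + 8.48*r + 1.89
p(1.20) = 16.21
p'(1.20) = 29.91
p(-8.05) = -1894.21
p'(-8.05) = 736.53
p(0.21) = 1.32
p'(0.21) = 4.22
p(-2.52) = -43.23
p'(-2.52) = 59.20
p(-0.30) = 0.40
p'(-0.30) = 0.46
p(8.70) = 3057.69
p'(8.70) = 1013.47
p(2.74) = 122.67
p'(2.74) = 118.14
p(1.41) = 23.37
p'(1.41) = 38.48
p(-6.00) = -750.08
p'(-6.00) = 397.05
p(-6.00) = -750.08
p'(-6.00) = 397.05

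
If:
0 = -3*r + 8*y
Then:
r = 8*y/3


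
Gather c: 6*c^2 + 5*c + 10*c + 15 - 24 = 6*c^2 + 15*c - 9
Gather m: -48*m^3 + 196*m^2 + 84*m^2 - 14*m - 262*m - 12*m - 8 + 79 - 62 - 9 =-48*m^3 + 280*m^2 - 288*m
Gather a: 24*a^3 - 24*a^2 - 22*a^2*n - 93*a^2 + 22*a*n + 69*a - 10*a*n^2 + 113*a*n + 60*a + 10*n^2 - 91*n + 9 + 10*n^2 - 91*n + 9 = 24*a^3 + a^2*(-22*n - 117) + a*(-10*n^2 + 135*n + 129) + 20*n^2 - 182*n + 18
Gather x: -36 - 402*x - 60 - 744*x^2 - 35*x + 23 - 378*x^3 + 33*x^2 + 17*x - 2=-378*x^3 - 711*x^2 - 420*x - 75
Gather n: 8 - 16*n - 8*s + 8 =-16*n - 8*s + 16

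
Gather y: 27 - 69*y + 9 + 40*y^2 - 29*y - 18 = 40*y^2 - 98*y + 18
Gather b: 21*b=21*b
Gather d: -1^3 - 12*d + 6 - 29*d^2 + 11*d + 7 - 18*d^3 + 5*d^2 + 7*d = -18*d^3 - 24*d^2 + 6*d + 12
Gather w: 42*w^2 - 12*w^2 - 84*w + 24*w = 30*w^2 - 60*w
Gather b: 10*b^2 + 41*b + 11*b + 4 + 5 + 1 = 10*b^2 + 52*b + 10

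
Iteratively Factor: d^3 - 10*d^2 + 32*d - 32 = (d - 4)*(d^2 - 6*d + 8) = (d - 4)^2*(d - 2)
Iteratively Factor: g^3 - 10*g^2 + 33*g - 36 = (g - 3)*(g^2 - 7*g + 12) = (g - 3)^2*(g - 4)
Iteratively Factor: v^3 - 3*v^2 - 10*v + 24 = (v - 4)*(v^2 + v - 6) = (v - 4)*(v + 3)*(v - 2)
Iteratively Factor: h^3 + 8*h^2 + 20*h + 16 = (h + 2)*(h^2 + 6*h + 8) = (h + 2)*(h + 4)*(h + 2)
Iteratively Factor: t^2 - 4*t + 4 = (t - 2)*(t - 2)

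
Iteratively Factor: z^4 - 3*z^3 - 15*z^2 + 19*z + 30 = (z + 1)*(z^3 - 4*z^2 - 11*z + 30) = (z - 2)*(z + 1)*(z^2 - 2*z - 15) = (z - 2)*(z + 1)*(z + 3)*(z - 5)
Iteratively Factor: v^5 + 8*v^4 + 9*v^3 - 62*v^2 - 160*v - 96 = (v + 4)*(v^4 + 4*v^3 - 7*v^2 - 34*v - 24) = (v + 4)^2*(v^3 - 7*v - 6) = (v - 3)*(v + 4)^2*(v^2 + 3*v + 2) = (v - 3)*(v + 1)*(v + 4)^2*(v + 2)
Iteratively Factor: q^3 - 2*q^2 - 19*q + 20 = (q - 1)*(q^2 - q - 20) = (q - 5)*(q - 1)*(q + 4)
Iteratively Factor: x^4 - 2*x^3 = (x - 2)*(x^3) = x*(x - 2)*(x^2) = x^2*(x - 2)*(x)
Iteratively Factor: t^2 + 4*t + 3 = (t + 3)*(t + 1)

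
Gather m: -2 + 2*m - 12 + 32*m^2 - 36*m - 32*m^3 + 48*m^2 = -32*m^3 + 80*m^2 - 34*m - 14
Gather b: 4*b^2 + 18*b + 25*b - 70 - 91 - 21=4*b^2 + 43*b - 182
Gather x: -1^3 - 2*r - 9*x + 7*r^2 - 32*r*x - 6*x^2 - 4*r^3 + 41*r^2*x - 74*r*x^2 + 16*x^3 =-4*r^3 + 7*r^2 - 2*r + 16*x^3 + x^2*(-74*r - 6) + x*(41*r^2 - 32*r - 9) - 1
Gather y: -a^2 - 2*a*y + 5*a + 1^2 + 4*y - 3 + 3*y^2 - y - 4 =-a^2 + 5*a + 3*y^2 + y*(3 - 2*a) - 6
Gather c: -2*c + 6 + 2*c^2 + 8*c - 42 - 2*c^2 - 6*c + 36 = 0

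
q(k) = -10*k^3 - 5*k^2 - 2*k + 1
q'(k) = -30*k^2 - 10*k - 2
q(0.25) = 0.03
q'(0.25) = -6.38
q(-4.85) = 1033.93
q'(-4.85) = -659.18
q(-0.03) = 1.06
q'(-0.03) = -1.73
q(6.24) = -2635.87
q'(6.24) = -1232.53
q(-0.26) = 1.36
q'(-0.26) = -1.43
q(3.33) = -430.36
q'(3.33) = -367.97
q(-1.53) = 28.17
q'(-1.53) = -56.93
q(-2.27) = 96.75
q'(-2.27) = -133.89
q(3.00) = -320.00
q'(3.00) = -302.00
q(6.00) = -2351.00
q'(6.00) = -1142.00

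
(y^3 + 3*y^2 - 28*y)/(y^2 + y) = (y^2 + 3*y - 28)/(y + 1)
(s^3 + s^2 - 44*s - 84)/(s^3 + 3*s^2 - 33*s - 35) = (s^3 + s^2 - 44*s - 84)/(s^3 + 3*s^2 - 33*s - 35)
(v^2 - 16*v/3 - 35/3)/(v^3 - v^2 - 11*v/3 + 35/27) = 9*(v - 7)/(9*v^2 - 24*v + 7)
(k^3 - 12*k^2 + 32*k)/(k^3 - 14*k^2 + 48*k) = (k - 4)/(k - 6)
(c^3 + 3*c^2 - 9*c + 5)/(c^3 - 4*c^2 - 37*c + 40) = (c - 1)/(c - 8)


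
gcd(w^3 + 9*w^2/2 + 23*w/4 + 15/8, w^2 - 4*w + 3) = 1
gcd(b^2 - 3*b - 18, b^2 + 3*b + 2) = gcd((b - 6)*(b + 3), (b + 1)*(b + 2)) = 1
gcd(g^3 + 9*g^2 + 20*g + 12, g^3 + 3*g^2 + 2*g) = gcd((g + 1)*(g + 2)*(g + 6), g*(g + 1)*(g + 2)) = g^2 + 3*g + 2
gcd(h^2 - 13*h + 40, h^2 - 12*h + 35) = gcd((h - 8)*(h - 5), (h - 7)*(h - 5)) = h - 5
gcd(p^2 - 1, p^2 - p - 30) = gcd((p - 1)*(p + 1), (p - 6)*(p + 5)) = 1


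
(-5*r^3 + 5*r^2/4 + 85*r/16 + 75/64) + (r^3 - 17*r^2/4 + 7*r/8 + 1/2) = -4*r^3 - 3*r^2 + 99*r/16 + 107/64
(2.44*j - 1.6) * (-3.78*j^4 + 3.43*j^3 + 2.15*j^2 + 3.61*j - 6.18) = -9.2232*j^5 + 14.4172*j^4 - 0.242000000000001*j^3 + 5.3684*j^2 - 20.8552*j + 9.888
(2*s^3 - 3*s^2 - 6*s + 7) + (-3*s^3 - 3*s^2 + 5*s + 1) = -s^3 - 6*s^2 - s + 8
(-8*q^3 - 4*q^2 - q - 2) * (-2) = 16*q^3 + 8*q^2 + 2*q + 4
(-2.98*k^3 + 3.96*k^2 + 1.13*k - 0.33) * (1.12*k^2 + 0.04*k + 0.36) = -3.3376*k^5 + 4.316*k^4 + 0.3512*k^3 + 1.1012*k^2 + 0.3936*k - 0.1188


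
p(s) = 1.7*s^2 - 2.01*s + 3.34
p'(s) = 3.4*s - 2.01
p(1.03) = 3.07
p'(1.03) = 1.49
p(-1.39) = 9.42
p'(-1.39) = -6.74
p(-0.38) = 4.35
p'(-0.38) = -3.30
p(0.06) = 3.23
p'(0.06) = -1.81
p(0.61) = 2.75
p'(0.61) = 0.06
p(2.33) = 7.89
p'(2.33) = 5.91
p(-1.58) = 10.76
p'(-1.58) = -7.38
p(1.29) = 3.58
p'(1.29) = 2.38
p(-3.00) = 24.67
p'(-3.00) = -12.21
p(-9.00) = 159.13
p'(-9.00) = -32.61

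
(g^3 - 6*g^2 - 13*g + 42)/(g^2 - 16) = (g^3 - 6*g^2 - 13*g + 42)/(g^2 - 16)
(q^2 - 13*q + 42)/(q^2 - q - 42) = (q - 6)/(q + 6)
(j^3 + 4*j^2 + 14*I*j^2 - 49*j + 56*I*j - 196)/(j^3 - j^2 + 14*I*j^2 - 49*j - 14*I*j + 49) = (j + 4)/(j - 1)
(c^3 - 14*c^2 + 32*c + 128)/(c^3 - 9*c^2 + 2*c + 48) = (c - 8)/(c - 3)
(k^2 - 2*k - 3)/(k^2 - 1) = (k - 3)/(k - 1)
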